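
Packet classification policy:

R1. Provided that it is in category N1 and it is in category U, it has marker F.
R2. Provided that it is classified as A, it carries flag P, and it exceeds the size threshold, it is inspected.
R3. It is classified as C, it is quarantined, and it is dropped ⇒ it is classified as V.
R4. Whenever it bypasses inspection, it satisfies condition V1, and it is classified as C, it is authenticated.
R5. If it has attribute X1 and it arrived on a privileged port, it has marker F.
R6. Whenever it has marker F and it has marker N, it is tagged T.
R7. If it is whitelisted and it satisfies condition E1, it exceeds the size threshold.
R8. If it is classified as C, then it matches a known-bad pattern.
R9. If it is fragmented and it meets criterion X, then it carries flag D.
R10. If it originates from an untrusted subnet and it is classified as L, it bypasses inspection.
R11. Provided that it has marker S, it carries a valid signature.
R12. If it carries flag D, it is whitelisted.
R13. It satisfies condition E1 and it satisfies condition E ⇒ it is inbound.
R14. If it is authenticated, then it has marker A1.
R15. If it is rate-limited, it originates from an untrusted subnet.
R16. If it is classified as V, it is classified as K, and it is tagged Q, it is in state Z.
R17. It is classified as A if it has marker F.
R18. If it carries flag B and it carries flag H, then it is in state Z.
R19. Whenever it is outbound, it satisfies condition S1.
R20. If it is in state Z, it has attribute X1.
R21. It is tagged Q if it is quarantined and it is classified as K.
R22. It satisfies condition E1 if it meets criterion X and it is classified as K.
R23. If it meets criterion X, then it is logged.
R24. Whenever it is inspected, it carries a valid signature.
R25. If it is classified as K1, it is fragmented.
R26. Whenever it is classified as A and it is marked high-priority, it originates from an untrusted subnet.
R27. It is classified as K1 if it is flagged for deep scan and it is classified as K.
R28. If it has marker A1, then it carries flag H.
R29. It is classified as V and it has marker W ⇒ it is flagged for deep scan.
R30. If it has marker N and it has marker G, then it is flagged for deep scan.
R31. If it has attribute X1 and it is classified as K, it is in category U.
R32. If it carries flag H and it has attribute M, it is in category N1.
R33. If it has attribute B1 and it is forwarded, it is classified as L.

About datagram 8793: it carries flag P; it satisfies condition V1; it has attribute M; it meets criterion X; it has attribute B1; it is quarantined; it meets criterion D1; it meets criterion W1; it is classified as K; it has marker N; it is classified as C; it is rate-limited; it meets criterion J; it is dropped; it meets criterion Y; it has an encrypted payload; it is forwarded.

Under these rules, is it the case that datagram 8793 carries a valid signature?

No

Forward chaining from the given facts derives: is classified as V, matches a known-bad pattern, originates from an untrusted subnet, is tagged Q, satisfies condition E1, is logged, is classified as L, bypasses inspection, is in state Z, has attribute X1, is in category U, is authenticated, has marker A1, carries flag H, is in category N1, has marker F, is tagged T, is classified as A.
Rules concluding "it carries a valid signature": R11 needs "it has marker S"; R24 needs "it is inspected" — none of these are established.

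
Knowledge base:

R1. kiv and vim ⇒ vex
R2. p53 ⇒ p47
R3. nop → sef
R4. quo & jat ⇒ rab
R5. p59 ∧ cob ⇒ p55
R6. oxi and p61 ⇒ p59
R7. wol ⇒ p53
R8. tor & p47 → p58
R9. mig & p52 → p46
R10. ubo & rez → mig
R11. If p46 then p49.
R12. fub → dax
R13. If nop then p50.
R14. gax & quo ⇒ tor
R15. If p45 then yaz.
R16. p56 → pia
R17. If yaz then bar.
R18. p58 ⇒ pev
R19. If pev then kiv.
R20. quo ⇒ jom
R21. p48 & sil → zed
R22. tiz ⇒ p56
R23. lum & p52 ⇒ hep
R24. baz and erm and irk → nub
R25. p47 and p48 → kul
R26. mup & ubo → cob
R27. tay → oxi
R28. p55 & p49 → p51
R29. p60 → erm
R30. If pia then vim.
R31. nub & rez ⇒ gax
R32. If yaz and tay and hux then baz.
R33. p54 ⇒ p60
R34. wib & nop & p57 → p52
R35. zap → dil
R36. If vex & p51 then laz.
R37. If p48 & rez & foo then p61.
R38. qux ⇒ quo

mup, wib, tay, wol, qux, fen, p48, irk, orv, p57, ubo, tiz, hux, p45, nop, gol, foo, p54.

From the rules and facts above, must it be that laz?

No

Forward chaining from the given facts derives: sef, p53, p50, yaz, bar, p56, cob, oxi, baz, p60, p52, quo, p47, pia, jom, kul, erm, vim, nub.
The only rule concluding laz is R36, which needs vex; that is never established.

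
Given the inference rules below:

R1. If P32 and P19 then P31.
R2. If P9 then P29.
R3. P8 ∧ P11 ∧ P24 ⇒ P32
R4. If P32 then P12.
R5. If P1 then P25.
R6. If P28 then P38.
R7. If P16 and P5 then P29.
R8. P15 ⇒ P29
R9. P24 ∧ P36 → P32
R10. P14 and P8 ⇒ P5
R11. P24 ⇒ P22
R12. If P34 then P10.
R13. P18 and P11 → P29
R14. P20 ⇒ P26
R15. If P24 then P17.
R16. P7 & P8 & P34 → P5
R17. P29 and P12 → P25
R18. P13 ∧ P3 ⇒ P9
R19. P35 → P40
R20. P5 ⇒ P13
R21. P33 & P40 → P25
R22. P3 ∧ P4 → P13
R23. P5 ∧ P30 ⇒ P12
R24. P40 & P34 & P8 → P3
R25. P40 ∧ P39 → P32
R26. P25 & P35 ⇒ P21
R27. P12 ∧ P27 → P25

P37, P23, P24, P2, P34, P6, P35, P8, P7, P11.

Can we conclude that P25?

Yes

P32  (by R3: P8, P11, P24)
P12  (by R4: P32)
P5  (by R16: P7, P8, P34)
P40  (by R19: P35)
P13  (by R20: P5)
P3  (by R24: P40, P34, P8)
P9  (by R18: P13, P3)
P29  (by R2: P9)
P25  (by R17: P29, P12)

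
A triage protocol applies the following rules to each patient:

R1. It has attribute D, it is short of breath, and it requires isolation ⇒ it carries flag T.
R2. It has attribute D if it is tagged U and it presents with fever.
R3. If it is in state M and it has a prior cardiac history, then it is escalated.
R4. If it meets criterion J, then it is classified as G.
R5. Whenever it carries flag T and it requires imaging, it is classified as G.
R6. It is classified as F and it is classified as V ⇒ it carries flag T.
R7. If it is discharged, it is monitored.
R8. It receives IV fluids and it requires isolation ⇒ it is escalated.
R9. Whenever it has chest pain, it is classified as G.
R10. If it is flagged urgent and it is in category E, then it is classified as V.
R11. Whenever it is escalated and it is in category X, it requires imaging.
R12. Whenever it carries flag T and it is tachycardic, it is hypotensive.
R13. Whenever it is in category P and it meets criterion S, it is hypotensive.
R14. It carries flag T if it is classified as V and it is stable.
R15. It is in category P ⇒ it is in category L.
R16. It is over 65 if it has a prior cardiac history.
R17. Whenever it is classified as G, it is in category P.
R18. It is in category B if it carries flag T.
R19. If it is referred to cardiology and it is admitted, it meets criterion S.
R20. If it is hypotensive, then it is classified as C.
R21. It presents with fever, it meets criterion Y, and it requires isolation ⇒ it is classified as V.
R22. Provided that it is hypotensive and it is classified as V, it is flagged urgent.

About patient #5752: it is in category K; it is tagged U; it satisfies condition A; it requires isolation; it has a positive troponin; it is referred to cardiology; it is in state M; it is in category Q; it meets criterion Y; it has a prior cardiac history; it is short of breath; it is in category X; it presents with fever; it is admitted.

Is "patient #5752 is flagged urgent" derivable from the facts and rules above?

Yes

By R2 (it is tagged U, it presents with fever): it has attribute D.
By R3 (it is in state M, it has a prior cardiac history): it is escalated.
By R11 (it is escalated, it is in category X): it requires imaging.
By R19 (it is referred to cardiology, it is admitted): it meets criterion S.
By R21 (it presents with fever, it meets criterion Y, it requires isolation): it is classified as V.
By R1 (it has attribute D, it is short of breath, it requires isolation): it carries flag T.
By R5 (it carries flag T, it requires imaging): it is classified as G.
By R17 (it is classified as G): it is in category P.
By R13 (it is in category P, it meets criterion S): it is hypotensive.
By R22 (it is hypotensive, it is classified as V): it is flagged urgent.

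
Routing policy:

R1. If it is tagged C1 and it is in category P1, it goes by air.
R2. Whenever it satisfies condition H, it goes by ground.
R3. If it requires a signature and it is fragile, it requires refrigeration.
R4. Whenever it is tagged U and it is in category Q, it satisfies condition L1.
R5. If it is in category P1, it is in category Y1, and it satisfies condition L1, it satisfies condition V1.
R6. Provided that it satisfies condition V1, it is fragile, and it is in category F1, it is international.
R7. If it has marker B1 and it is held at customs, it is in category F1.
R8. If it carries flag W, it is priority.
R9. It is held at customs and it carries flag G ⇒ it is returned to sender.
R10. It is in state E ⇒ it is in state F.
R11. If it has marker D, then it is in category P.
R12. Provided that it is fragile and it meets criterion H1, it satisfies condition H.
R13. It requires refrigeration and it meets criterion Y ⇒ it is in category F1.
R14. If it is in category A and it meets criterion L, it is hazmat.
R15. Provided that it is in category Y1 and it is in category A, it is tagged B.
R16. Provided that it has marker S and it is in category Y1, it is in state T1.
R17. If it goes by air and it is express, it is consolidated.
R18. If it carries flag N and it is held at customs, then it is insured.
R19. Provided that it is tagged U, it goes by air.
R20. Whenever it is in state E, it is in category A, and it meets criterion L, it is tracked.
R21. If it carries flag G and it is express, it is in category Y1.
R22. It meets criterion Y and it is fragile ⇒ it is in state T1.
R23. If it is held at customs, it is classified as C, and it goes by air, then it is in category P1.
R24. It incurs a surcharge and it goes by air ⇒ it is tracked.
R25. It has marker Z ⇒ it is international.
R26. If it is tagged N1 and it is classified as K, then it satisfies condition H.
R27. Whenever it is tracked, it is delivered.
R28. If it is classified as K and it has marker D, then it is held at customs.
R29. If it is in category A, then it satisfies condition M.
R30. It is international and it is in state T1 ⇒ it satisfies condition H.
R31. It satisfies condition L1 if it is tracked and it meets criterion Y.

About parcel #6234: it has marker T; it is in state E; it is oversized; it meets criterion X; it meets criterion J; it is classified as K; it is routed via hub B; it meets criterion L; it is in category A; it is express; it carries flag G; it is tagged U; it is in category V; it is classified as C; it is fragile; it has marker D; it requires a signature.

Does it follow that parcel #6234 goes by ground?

Forward chaining from the given facts derives: requires refrigeration, is in state F, is in category P, is hazmat, goes by air, is tracked, is in category Y1, is delivered, is held at customs, satisfies condition M, is returned to sender, is tagged B, is consolidated, is in category P1.
The only rule concluding "it goes by ground" is R2, which needs "it satisfies condition H"; that is never established.

No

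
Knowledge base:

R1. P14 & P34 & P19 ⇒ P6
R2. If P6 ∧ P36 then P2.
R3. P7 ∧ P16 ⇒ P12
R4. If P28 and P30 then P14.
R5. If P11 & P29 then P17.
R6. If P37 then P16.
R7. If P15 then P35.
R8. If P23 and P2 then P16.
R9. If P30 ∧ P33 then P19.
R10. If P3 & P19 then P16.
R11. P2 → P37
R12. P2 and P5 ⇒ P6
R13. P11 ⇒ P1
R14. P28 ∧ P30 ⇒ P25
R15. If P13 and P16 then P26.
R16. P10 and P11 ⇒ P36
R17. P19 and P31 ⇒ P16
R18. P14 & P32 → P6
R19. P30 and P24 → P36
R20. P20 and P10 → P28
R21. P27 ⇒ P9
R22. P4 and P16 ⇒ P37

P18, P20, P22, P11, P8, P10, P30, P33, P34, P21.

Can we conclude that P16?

P19  (by R9: P30, P33)
P36  (by R16: P10, P11)
P28  (by R20: P20, P10)
P14  (by R4: P28, P30)
P6  (by R1: P14, P34, P19)
P2  (by R2: P6, P36)
P37  (by R11: P2)
P16  (by R6: P37)

Yes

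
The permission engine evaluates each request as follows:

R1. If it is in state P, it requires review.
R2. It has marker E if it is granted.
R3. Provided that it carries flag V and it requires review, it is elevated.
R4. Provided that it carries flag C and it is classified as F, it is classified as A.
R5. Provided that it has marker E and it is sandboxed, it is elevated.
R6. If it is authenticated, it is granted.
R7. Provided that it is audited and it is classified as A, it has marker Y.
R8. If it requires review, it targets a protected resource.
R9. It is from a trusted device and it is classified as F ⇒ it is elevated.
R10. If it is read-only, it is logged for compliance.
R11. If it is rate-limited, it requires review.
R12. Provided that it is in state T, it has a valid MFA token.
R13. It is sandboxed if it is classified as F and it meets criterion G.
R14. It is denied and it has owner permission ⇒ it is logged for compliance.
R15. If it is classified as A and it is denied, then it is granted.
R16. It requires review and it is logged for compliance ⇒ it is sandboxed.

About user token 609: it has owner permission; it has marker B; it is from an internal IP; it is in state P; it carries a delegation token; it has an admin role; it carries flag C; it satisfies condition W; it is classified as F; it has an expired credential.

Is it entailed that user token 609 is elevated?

No

Forward chaining from the given facts derives: requires review, is classified as A, targets a protected resource.
Rules concluding "it is elevated": R3 needs "it carries flag V"; R5 needs "it has marker E"; R9 needs "it is from a trusted device" — none of these are established.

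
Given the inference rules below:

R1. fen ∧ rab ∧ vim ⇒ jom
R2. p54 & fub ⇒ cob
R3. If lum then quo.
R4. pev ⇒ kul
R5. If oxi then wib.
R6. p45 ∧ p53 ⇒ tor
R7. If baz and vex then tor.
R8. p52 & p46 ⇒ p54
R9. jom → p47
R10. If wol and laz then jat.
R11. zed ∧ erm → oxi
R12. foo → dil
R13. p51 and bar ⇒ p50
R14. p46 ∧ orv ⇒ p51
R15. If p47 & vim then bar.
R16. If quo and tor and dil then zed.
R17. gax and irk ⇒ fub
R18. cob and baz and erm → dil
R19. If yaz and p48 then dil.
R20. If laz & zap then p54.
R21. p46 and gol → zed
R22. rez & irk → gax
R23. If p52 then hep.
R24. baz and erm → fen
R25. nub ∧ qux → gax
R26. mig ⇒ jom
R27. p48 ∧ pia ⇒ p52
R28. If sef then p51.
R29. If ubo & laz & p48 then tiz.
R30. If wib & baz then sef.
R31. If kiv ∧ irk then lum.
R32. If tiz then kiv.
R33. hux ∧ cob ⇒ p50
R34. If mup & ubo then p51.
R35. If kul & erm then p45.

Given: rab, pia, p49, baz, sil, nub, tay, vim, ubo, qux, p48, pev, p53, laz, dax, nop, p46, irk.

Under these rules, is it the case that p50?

No

Forward chaining from the given facts derives: kul, gax, p52, tiz, kiv, p54, fub, hep, lum, cob, quo.
Rules concluding p50: R13 needs p51; R33 needs hux — none of these are established.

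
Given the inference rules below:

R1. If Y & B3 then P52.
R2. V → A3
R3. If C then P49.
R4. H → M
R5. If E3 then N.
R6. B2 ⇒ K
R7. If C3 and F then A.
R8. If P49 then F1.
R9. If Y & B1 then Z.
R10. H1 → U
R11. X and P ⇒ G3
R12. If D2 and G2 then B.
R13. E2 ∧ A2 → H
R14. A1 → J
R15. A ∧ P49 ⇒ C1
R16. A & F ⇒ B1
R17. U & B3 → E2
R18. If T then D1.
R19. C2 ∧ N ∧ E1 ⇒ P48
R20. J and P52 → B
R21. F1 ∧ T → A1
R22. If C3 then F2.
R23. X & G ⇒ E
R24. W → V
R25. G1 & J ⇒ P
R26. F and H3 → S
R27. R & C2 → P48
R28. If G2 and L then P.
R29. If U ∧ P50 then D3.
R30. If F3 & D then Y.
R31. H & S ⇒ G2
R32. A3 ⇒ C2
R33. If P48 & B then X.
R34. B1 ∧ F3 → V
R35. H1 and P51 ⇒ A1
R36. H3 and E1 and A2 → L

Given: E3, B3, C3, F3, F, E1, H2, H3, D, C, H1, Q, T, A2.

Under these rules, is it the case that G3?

P49  (by R3: C)
N  (by R5: E3)
A  (by R7: C3, F)
F1  (by R8: P49)
U  (by R10: H1)
B1  (by R16: A, F)
E2  (by R17: U, B3)
A1  (by R21: F1, T)
S  (by R26: F, H3)
Y  (by R30: F3, D)
V  (by R34: B1, F3)
L  (by R36: H3, E1, A2)
P52  (by R1: Y, B3)
A3  (by R2: V)
H  (by R13: E2, A2)
J  (by R14: A1)
B  (by R20: J, P52)
G2  (by R31: H, S)
C2  (by R32: A3)
P48  (by R19: C2, N, E1)
P  (by R28: G2, L)
X  (by R33: P48, B)
G3  (by R11: X, P)

Yes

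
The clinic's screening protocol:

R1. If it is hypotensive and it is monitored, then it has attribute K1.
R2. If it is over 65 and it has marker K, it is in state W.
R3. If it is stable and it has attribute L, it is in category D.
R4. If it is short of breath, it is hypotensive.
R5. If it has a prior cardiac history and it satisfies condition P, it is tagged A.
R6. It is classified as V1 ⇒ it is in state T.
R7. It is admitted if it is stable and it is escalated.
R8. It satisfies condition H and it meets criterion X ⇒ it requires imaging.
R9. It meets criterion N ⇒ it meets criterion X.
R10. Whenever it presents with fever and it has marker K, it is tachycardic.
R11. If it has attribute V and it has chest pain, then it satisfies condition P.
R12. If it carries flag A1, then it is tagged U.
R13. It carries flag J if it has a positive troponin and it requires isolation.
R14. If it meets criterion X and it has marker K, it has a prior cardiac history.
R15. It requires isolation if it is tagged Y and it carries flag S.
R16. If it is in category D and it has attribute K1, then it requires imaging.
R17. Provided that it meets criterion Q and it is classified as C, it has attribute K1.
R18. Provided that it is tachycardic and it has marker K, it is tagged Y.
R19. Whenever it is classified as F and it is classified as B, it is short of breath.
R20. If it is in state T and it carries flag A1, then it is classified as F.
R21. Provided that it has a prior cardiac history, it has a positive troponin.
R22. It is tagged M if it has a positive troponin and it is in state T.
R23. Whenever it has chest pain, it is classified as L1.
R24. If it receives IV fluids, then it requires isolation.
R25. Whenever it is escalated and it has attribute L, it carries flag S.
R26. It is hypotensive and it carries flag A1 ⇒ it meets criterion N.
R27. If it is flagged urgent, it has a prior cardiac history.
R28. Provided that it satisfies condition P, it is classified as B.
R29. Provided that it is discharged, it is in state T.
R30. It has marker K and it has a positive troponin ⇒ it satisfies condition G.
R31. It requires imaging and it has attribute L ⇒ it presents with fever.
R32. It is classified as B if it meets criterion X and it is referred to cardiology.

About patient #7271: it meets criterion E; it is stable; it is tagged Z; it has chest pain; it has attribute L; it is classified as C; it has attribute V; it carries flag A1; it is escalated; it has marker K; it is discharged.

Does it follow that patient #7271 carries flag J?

No

Forward chaining from the given facts derives: is in category D, is admitted, satisfies condition P, is tagged U, is classified as L1, carries flag S, is classified as B, is in state T, is classified as F, is short of breath, is hypotensive, meets criterion N, meets criterion X, has a prior cardiac history, has a positive troponin, is tagged M, satisfies condition G, is tagged A.
The only rule concluding "it carries flag J" is R13, which needs "it requires isolation"; that is never established.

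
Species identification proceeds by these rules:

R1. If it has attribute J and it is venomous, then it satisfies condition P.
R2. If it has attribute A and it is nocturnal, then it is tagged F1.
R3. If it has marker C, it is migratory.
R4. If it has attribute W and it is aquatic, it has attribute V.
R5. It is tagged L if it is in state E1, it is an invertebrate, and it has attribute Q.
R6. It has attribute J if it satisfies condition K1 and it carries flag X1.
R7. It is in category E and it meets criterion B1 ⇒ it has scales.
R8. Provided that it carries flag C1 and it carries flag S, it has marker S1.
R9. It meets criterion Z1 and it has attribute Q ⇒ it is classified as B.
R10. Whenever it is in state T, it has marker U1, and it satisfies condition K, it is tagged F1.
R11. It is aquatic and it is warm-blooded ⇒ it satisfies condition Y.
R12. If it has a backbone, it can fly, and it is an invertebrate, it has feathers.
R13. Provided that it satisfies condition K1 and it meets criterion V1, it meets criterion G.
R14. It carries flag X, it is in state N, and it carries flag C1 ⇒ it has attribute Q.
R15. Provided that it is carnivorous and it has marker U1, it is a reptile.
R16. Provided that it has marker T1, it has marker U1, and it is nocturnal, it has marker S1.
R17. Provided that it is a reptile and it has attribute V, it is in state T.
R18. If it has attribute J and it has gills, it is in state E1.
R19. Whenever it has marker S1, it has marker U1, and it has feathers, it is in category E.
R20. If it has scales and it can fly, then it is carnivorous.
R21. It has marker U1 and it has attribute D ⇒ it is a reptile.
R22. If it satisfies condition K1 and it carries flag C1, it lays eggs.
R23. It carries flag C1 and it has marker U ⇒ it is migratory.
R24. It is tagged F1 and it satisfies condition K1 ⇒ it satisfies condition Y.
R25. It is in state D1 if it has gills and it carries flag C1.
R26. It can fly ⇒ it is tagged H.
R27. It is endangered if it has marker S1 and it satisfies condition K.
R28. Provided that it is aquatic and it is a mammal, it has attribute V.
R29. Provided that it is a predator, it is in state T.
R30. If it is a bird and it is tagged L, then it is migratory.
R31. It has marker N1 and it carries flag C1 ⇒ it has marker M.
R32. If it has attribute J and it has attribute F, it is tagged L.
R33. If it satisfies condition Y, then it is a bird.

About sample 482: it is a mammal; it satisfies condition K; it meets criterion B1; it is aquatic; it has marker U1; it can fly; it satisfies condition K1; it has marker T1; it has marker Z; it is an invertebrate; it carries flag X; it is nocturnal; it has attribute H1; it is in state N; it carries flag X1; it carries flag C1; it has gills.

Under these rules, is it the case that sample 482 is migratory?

No

Forward chaining from the given facts derives: has attribute J, has attribute Q, has marker S1, is in state E1, lays eggs, is in state D1, is tagged H, is endangered, has attribute V, is tagged L.
Rules concluding "it is migratory": R3 needs "it has marker C"; R23 needs "it has marker U"; R30 needs "it is a bird" — none of these are established.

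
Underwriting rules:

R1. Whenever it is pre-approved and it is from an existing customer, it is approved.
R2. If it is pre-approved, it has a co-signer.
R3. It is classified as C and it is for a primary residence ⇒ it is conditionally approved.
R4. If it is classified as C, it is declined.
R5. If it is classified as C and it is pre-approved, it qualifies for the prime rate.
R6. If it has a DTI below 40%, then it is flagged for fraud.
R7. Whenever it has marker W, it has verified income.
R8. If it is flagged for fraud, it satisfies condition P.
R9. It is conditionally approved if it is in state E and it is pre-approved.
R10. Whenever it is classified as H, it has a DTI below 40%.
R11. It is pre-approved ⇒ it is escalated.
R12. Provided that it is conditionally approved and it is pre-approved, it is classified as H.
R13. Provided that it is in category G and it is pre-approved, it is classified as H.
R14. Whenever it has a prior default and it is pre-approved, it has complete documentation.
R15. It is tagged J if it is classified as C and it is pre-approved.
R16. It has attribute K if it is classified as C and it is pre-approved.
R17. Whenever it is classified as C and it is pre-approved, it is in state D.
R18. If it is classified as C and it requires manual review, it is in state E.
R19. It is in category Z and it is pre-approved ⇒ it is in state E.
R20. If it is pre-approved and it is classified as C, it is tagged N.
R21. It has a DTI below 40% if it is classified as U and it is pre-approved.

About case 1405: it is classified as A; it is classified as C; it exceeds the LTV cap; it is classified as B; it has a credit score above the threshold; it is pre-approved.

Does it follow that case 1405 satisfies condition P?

Forward chaining from the given facts derives: has a co-signer, is declined, qualifies for the prime rate, is escalated, is tagged J, has attribute K, is in state D, is tagged N.
The only rule concluding "it satisfies condition P" is R8, which needs "it is flagged for fraud"; that is never established.

No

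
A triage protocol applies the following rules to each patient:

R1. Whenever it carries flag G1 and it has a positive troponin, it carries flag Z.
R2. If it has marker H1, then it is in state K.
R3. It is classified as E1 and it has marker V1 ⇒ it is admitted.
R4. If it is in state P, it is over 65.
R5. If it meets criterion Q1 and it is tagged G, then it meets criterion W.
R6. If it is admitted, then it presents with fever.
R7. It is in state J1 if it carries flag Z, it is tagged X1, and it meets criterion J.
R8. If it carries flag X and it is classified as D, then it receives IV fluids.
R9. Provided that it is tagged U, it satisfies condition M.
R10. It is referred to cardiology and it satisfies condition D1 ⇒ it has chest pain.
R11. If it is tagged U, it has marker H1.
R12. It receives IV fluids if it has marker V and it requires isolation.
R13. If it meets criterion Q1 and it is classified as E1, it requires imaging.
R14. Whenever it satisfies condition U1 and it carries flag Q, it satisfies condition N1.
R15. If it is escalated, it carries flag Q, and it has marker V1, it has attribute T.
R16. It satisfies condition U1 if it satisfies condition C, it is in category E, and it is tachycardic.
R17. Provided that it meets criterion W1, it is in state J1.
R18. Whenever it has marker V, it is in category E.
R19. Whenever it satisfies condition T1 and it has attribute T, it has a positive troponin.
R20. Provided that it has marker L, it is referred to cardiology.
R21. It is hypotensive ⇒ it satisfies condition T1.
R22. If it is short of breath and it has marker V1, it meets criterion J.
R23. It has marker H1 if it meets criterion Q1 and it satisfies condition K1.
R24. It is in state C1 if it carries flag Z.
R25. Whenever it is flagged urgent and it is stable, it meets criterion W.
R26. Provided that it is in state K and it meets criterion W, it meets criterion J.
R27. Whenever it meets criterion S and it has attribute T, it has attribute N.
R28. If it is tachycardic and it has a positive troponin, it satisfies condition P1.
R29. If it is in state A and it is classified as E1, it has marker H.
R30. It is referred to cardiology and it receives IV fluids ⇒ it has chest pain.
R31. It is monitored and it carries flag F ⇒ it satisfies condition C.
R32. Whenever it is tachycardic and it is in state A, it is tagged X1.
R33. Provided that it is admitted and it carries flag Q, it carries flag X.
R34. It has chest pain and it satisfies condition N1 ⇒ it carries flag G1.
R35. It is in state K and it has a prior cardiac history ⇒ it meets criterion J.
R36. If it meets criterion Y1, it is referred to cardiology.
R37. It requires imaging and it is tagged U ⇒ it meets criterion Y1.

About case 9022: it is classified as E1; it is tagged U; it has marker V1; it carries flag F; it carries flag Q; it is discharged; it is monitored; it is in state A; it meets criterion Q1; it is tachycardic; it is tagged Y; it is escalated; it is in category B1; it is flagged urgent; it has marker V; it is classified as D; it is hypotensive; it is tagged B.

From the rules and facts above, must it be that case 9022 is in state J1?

No

Forward chaining from the given facts derives: is admitted, presents with fever, satisfies condition M, has marker H1, requires imaging, has attribute T, is in category E, satisfies condition T1, has marker H, satisfies condition C, is tagged X1, carries flag X, meets criterion Y1, is in state K, receives IV fluids, satisfies condition U1, has a positive troponin, satisfies condition P1, is referred to cardiology, satisfies condition N1, has chest pain, carries flag G1, carries flag Z, is in state C1.
Rules concluding "it is in state J1": R7 needs "it meets criterion J"; R17 needs "it meets criterion W1" — none of these are established.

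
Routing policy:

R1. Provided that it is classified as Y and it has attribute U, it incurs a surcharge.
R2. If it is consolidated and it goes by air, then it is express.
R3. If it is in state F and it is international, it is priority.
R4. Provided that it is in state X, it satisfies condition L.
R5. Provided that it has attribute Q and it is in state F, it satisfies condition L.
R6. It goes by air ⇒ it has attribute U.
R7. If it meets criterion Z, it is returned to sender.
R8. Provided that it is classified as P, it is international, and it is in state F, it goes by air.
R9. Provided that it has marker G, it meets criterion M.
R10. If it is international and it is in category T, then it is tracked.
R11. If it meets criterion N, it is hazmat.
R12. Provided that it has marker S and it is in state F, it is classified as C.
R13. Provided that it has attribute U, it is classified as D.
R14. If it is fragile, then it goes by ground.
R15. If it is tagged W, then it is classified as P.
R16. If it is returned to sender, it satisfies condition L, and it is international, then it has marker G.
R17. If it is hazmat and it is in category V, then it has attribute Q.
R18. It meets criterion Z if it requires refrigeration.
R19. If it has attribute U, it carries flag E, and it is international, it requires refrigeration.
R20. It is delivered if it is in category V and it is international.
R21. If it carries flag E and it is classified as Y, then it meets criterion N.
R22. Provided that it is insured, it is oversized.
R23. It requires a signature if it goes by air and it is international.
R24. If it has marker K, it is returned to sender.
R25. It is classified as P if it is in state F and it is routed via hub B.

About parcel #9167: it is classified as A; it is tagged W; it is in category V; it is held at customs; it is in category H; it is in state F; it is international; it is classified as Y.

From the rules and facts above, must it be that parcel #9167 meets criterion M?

No

Forward chaining from the given facts derives: is priority, is classified as P, is delivered, goes by air, requires a signature, has attribute U, is classified as D, incurs a surcharge.
The only rule concluding "it meets criterion M" is R9, which needs "it has marker G"; that is never established.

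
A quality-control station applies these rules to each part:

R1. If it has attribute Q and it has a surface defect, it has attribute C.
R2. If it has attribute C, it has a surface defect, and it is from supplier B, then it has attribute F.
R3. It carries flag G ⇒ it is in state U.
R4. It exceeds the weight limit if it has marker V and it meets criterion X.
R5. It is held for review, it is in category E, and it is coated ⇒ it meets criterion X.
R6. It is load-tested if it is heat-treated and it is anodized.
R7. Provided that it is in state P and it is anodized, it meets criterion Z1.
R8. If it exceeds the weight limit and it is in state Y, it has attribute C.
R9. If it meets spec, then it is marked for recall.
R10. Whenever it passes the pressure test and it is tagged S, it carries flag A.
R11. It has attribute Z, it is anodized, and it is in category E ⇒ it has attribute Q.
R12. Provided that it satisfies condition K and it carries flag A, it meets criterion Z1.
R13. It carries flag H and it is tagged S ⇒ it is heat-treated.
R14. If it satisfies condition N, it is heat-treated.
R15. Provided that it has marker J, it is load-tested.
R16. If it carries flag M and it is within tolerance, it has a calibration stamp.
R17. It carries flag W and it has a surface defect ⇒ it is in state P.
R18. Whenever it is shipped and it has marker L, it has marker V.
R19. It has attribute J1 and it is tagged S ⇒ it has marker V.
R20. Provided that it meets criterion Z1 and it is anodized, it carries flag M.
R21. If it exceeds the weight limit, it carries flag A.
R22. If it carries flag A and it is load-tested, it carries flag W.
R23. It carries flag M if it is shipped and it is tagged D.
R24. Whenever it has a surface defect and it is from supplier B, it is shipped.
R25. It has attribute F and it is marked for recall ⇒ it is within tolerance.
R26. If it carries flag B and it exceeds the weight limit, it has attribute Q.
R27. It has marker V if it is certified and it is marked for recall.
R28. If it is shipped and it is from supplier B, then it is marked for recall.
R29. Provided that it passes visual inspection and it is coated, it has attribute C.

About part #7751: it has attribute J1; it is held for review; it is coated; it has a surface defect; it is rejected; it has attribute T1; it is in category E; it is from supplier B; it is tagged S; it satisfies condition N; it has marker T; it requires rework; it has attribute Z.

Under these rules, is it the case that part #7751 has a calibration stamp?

Forward chaining from the given facts derives: meets criterion X, is heat-treated, has marker V, is shipped, is marked for recall, exceeds the weight limit, carries flag A.
The only rule concluding "it has a calibration stamp" is R16, which needs "it carries flag M"; that is never established.

No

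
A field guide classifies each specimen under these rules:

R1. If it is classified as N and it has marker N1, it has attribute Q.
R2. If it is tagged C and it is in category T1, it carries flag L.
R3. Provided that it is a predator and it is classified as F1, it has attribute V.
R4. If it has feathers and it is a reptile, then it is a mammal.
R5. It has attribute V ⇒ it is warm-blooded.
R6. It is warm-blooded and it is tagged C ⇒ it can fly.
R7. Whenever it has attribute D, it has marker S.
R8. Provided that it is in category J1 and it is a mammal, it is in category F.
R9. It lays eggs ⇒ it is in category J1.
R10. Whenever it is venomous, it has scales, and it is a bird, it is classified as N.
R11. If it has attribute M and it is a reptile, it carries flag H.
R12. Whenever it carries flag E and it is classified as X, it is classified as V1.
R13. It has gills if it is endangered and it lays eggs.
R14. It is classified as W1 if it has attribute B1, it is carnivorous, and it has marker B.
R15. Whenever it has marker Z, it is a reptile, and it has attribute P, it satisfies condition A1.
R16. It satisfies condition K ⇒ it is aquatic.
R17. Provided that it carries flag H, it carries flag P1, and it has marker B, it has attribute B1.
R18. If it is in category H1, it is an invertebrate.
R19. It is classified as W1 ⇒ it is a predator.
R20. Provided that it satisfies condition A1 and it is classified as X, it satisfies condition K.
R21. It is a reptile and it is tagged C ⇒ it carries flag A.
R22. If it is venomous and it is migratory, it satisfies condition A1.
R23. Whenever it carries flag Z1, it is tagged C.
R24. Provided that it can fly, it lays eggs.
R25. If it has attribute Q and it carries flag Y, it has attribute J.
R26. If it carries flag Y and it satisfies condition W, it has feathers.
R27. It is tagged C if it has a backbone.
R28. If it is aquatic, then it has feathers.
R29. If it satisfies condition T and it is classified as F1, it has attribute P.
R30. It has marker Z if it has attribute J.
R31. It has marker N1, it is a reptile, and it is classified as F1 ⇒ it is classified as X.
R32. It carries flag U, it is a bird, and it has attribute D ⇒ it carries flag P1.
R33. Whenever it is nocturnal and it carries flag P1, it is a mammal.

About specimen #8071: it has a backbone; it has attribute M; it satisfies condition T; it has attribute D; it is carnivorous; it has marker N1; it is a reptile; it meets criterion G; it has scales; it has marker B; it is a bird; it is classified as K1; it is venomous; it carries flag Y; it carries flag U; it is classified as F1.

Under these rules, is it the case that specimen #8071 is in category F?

By R10 (it is venomous, it has scales, it is a bird): it is classified as N.
By R11 (it has attribute M, it is a reptile): it carries flag H.
By R27 (it has a backbone): it is tagged C.
By R29 (it satisfies condition T, it is classified as F1): it has attribute P.
By R31 (it has marker N1, it is a reptile, it is classified as F1): it is classified as X.
By R32 (it carries flag U, it is a bird, it has attribute D): it carries flag P1.
By R1 (it is classified as N, it has marker N1): it has attribute Q.
By R17 (it carries flag H, it carries flag P1, it has marker B): it has attribute B1.
By R25 (it has attribute Q, it carries flag Y): it has attribute J.
By R30 (it has attribute J): it has marker Z.
By R14 (it has attribute B1, it is carnivorous, it has marker B): it is classified as W1.
By R15 (it has marker Z, it is a reptile, it has attribute P): it satisfies condition A1.
By R19 (it is classified as W1): it is a predator.
By R20 (it satisfies condition A1, it is classified as X): it satisfies condition K.
By R3 (it is a predator, it is classified as F1): it has attribute V.
By R5 (it has attribute V): it is warm-blooded.
By R6 (it is warm-blooded, it is tagged C): it can fly.
By R16 (it satisfies condition K): it is aquatic.
By R24 (it can fly): it lays eggs.
By R28 (it is aquatic): it has feathers.
By R4 (it has feathers, it is a reptile): it is a mammal.
By R9 (it lays eggs): it is in category J1.
By R8 (it is in category J1, it is a mammal): it is in category F.

Yes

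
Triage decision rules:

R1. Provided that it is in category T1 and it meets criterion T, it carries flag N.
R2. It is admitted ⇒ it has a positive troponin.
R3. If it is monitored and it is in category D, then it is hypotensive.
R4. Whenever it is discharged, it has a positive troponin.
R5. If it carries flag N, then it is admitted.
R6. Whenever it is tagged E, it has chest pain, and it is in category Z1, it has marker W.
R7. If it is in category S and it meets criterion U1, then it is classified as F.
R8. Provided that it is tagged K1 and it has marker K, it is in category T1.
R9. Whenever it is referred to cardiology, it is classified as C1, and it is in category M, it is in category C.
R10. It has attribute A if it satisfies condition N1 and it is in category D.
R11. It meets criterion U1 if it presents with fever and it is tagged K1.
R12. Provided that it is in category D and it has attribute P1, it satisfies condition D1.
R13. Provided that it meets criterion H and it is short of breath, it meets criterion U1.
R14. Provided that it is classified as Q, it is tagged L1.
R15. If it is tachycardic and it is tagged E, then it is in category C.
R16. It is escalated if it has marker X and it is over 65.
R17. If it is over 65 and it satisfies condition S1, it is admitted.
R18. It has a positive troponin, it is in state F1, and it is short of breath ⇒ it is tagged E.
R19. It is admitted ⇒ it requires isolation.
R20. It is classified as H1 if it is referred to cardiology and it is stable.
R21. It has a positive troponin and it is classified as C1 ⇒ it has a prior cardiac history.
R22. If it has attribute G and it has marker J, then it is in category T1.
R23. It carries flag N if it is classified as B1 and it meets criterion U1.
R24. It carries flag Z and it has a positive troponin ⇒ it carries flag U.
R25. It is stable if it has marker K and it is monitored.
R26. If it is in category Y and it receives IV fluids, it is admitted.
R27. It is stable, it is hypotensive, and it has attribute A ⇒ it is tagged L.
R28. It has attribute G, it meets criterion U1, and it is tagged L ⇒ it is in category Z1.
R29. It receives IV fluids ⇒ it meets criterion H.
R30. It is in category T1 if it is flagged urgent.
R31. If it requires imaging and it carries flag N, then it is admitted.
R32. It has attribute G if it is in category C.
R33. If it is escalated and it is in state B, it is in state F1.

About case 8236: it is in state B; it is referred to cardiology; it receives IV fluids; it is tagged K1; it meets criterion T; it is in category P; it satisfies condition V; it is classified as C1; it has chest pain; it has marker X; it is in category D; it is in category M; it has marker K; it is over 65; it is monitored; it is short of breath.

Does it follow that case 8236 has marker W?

Forward chaining from the given facts derives: is hypotensive, is in category T1, is in category C, is escalated, is stable, meets criterion H, has attribute G, is in state F1, carries flag N, is admitted, meets criterion U1, requires isolation, is classified as H1, has a positive troponin, is tagged E, has a prior cardiac history.
The only rule concluding "it has marker W" is R6, which needs "it is in category Z1"; that is never established.

No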